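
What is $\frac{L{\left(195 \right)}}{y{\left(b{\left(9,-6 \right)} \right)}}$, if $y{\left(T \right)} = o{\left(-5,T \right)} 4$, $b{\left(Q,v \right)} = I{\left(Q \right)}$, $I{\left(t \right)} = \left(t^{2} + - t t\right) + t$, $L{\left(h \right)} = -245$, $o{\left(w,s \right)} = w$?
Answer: $\frac{49}{4} \approx 12.25$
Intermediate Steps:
$I{\left(t \right)} = t$ ($I{\left(t \right)} = \left(t^{2} - t^{2}\right) + t = 0 + t = t$)
$b{\left(Q,v \right)} = Q$
$y{\left(T \right)} = -20$ ($y{\left(T \right)} = \left(-5\right) 4 = -20$)
$\frac{L{\left(195 \right)}}{y{\left(b{\left(9,-6 \right)} \right)}} = - \frac{245}{-20} = \left(-245\right) \left(- \frac{1}{20}\right) = \frac{49}{4}$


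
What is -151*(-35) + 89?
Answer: 5374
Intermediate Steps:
-151*(-35) + 89 = 5285 + 89 = 5374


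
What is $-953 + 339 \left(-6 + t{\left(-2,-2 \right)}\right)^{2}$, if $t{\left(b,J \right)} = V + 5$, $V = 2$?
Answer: $-614$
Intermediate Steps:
$t{\left(b,J \right)} = 7$ ($t{\left(b,J \right)} = 2 + 5 = 7$)
$-953 + 339 \left(-6 + t{\left(-2,-2 \right)}\right)^{2} = -953 + 339 \left(-6 + 7\right)^{2} = -953 + 339 \cdot 1^{2} = -953 + 339 \cdot 1 = -953 + 339 = -614$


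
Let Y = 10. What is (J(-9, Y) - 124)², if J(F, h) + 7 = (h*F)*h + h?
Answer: 1042441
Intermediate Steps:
J(F, h) = -7 + h + F*h² (J(F, h) = -7 + ((h*F)*h + h) = -7 + ((F*h)*h + h) = -7 + (F*h² + h) = -7 + (h + F*h²) = -7 + h + F*h²)
(J(-9, Y) - 124)² = ((-7 + 10 - 9*10²) - 124)² = ((-7 + 10 - 9*100) - 124)² = ((-7 + 10 - 900) - 124)² = (-897 - 124)² = (-1021)² = 1042441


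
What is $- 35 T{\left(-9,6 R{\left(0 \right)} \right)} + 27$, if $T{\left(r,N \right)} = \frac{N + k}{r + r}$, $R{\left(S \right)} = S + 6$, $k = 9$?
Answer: $\frac{229}{2} \approx 114.5$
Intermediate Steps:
$R{\left(S \right)} = 6 + S$
$T{\left(r,N \right)} = \frac{9 + N}{2 r}$ ($T{\left(r,N \right)} = \frac{N + 9}{r + r} = \frac{9 + N}{2 r}$)
$- 35 T{\left(-9,6 R{\left(0 \right)} \right)} + 27 = - 35 \frac{9 + 6 \left(6 + 0\right)}{2 \left(-9\right)} + 27 = - 35 \cdot \frac{1}{2} \left(- \frac{1}{9}\right) \left(9 + 6 \cdot 6\right) + 27 = - 35 \cdot \frac{1}{2} \left(- \frac{1}{9}\right) \left(9 + 36\right) + 27 = - 35 \cdot \frac{1}{2} \left(- \frac{1}{9}\right) 45 + 27 = \left(-35\right) \left(- \frac{5}{2}\right) + 27 = \frac{175}{2} + 27 = \frac{229}{2}$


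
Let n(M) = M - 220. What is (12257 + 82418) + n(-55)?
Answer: 94400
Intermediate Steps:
n(M) = -220 + M
(12257 + 82418) + n(-55) = (12257 + 82418) + (-220 - 55) = 94675 - 275 = 94400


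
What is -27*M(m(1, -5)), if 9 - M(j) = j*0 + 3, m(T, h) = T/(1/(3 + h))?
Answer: -162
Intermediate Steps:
m(T, h) = T*(3 + h)
M(j) = 6 (M(j) = 9 - (j*0 + 3) = 9 - (0 + 3) = 9 - 1*3 = 9 - 3 = 6)
-27*M(m(1, -5)) = -27*6 = -162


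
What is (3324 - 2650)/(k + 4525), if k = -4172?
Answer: 674/353 ≈ 1.9093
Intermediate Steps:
(3324 - 2650)/(k + 4525) = (3324 - 2650)/(-4172 + 4525) = 674/353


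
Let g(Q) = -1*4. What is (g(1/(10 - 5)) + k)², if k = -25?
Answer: 841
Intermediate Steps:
g(Q) = -4
(g(1/(10 - 5)) + k)² = (-4 - 25)² = (-29)² = 841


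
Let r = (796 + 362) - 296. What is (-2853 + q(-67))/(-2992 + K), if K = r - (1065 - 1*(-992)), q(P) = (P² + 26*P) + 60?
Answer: 46/4187 ≈ 0.010986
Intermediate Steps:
r = 862 (r = 1158 - 296 = 862)
q(P) = 60 + P² + 26*P
K = -1195 (K = 862 - (1065 - 1*(-992)) = 862 - (1065 + 992) = 862 - 1*2057 = 862 - 2057 = -1195)
(-2853 + q(-67))/(-2992 + K) = (-2853 + (60 + (-67)² + 26*(-67)))/(-2992 - 1195) = (-2853 + (60 + 4489 - 1742))/(-4187) = (-2853 + 2807)*(-1/4187) = -46*(-1/4187) = 46/4187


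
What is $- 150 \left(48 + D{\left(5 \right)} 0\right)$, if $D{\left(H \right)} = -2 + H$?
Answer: $-7200$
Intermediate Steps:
$- 150 \left(48 + D{\left(5 \right)} 0\right) = - 150 \left(48 + \left(-2 + 5\right) 0\right) = - 150 \left(48 + 3 \cdot 0\right) = - 150 \left(48 + 0\right) = \left(-150\right) 48 = -7200$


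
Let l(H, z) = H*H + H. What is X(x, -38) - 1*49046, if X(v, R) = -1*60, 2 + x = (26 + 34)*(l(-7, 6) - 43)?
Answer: -49106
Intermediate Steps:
l(H, z) = H + H² (l(H, z) = H² + H = H + H²)
x = -62 (x = -2 + (26 + 34)*(-7*(1 - 7) - 43) = -2 + 60*(-7*(-6) - 43) = -2 + 60*(42 - 43) = -2 + 60*(-1) = -2 - 60 = -62)
X(v, R) = -60
X(x, -38) - 1*49046 = -60 - 1*49046 = -60 - 49046 = -49106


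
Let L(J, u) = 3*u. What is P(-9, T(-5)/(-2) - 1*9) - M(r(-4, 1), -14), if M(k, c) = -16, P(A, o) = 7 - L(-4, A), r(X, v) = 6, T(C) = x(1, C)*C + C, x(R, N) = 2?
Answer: 50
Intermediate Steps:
T(C) = 3*C (T(C) = 2*C + C = 3*C)
P(A, o) = 7 - 3*A
P(-9, T(-5)/(-2) - 1*9) - M(r(-4, 1), -14) = (7 - 3*(-9)) - 1*(-16) = (7 + 27) + 16 = 34 + 16 = 50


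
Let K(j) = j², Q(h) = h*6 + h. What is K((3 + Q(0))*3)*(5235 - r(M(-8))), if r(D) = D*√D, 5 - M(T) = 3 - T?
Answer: 424035 + 486*I*√6 ≈ 4.2404e+5 + 1190.5*I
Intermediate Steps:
M(T) = 2 + T (M(T) = 5 - (3 - T) = 5 + (-3 + T) = 2 + T)
Q(h) = 7*h (Q(h) = 6*h + h = 7*h)
r(D) = D^(3/2)
K((3 + Q(0))*3)*(5235 - r(M(-8))) = ((3 + 7*0)*3)²*(5235 - (2 - 8)^(3/2)) = ((3 + 0)*3)²*(5235 - (-6)^(3/2)) = (3*3)²*(5235 - (-6)*I*√6) = 9²*(5235 + 6*I*√6) = 81*(5235 + 6*I*√6) = 424035 + 486*I*√6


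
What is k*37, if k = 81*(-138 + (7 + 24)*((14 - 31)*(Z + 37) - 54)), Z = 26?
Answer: -104933961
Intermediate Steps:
k = -2836053 (k = 81*(-138 + (7 + 24)*((14 - 31)*(26 + 37) - 54)) = 81*(-138 + 31*(-17*63 - 54)) = 81*(-138 + 31*(-1071 - 54)) = 81*(-138 + 31*(-1125)) = 81*(-138 - 34875) = 81*(-35013) = -2836053)
k*37 = -2836053*37 = -104933961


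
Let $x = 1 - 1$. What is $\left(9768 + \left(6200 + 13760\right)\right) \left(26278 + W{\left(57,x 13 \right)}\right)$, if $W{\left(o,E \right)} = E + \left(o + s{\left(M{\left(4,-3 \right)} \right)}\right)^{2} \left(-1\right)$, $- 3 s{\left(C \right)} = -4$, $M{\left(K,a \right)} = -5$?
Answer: $\frac{6120311456}{9} \approx 6.8003 \cdot 10^{8}$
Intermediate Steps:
$s{\left(C \right)} = \frac{4}{3}$ ($s{\left(C \right)} = \left(- \frac{1}{3}\right) \left(-4\right) = \frac{4}{3}$)
$x = 0$ ($x = 1 - 1 = 0$)
$W{\left(o,E \right)} = E - \left(\frac{4}{3} + o\right)^{2}$ ($W{\left(o,E \right)} = E + \left(o + \frac{4}{3}\right)^{2} \left(-1\right) = E + \left(\frac{4}{3} + o\right)^{2} \left(-1\right) = E - \left(\frac{4}{3} + o\right)^{2}$)
$\left(9768 + \left(6200 + 13760\right)\right) \left(26278 + W{\left(57,x 13 \right)}\right) = \left(9768 + \left(6200 + 13760\right)\right) \left(26278 + \left(0 \cdot 13 - \frac{\left(4 + 3 \cdot 57\right)^{2}}{9}\right)\right) = \left(9768 + 19960\right) \left(26278 + \left(0 - \frac{\left(4 + 171\right)^{2}}{9}\right)\right) = 29728 \left(26278 + \left(0 - \frac{175^{2}}{9}\right)\right) = 29728 \left(26278 + \left(0 - \frac{30625}{9}\right)\right) = 29728 \left(26278 - \frac{30625}{9}\right) = 29728 \cdot \frac{205877}{9} = \frac{6120311456}{9}$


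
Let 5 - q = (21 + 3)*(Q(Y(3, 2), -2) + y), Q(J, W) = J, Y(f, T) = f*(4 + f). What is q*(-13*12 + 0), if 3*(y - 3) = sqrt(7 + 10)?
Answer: 89076 + 1248*sqrt(17) ≈ 94222.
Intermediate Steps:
y = 3 + sqrt(17)/3 (y = 3 + sqrt(7 + 10)/3 = 3 + sqrt(17)/3 ≈ 4.3744)
q = -571 - 8*sqrt(17) (q = 5 - (21 + 3)*(3*(4 + 3) + (3 + sqrt(17)/3)) = 5 - 24*(3*7 + (3 + sqrt(17)/3)) = 5 - 24*(21 + (3 + sqrt(17)/3)) = 5 - 24*(24 + sqrt(17)/3) = 5 - (576 + 8*sqrt(17)) = 5 + (-576 - 8*sqrt(17)) = -571 - 8*sqrt(17) ≈ -603.98)
q*(-13*12 + 0) = (-571 - 8*sqrt(17))*(-13*12 + 0) = (-571 - 8*sqrt(17))*(-156 + 0) = (-571 - 8*sqrt(17))*(-156) = 89076 + 1248*sqrt(17)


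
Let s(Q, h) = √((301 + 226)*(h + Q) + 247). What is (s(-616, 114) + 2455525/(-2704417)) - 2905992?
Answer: -7859016622189/2704417 + I*√264307 ≈ -2.906e+6 + 514.11*I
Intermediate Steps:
s(Q, h) = √(247 + 527*Q + 527*h) (s(Q, h) = √(527*(Q + h) + 247) = √((527*Q + 527*h) + 247) = √(247 + 527*Q + 527*h))
(s(-616, 114) + 2455525/(-2704417)) - 2905992 = (√(247 + 527*(-616) + 527*114) + 2455525/(-2704417)) - 2905992 = (√(247 - 324632 + 60078) + 2455525*(-1/2704417)) - 2905992 = (√(-264307) - 2455525/2704417) - 2905992 = (I*√264307 - 2455525/2704417) - 2905992 = (-2455525/2704417 + I*√264307) - 2905992 = -7859016622189/2704417 + I*√264307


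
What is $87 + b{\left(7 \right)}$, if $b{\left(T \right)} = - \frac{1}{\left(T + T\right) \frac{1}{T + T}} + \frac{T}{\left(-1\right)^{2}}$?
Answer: $93$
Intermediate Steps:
$b{\left(T \right)} = -1 + T$ ($b{\left(T \right)} = - \frac{1}{2 T \frac{1}{2 T}} + \frac{T}{1} = - \frac{1}{2 T \frac{1}{2 T}} + T 1 = - 1^{-1} + T = \left(-1\right) 1 + T = -1 + T$)
$87 + b{\left(7 \right)} = 87 + \left(-1 + 7\right) = 87 + 6 = 93$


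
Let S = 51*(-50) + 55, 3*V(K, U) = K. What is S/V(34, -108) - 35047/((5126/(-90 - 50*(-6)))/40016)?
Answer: -5006732668695/87142 ≈ -5.7455e+7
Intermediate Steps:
V(K, U) = K/3
S = -2495 (S = -2550 + 55 = -2495)
S/V(34, -108) - 35047/((5126/(-90 - 50*(-6)))/40016) = -2495/((1/3)*34) - 35047/((5126/(-90 - 50*(-6)))/40016) = -2495/34/3 - 35047/((5126/(-90 + 300))*(1/40016)) = -2495*3/34 - 35047/((5126/210)*(1/40016)) = -7485/34 - 35047/((5126*(1/210))*(1/40016)) = -7485/34 - 35047/((2563/105)*(1/40016)) = -7485/34 - 35047/2563/4201680 = -7485/34 - 35047*4201680/2563 = -7485/34 - 147256278960/2563 = -5006732668695/87142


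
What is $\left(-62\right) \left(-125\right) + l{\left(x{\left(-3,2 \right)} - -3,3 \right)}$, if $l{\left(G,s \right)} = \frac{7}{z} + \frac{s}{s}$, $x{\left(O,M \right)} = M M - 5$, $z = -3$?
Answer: $\frac{23246}{3} \approx 7748.7$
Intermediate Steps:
$x{\left(O,M \right)} = -5 + M^{2}$ ($x{\left(O,M \right)} = M^{2} - 5 = -5 + M^{2}$)
$l{\left(G,s \right)} = - \frac{4}{3}$ ($l{\left(G,s \right)} = \frac{7}{-3} + \frac{s}{s} = 7 \left(- \frac{1}{3}\right) + 1 = - \frac{7}{3} + 1 = - \frac{4}{3}$)
$\left(-62\right) \left(-125\right) + l{\left(x{\left(-3,2 \right)} - -3,3 \right)} = \left(-62\right) \left(-125\right) - \frac{4}{3} = 7750 - \frac{4}{3} = \frac{23246}{3}$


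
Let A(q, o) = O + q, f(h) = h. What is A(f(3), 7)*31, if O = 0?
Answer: 93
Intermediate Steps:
A(q, o) = q (A(q, o) = 0 + q = q)
A(f(3), 7)*31 = 3*31 = 93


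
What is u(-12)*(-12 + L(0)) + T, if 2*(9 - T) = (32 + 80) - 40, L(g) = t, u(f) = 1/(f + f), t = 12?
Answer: -27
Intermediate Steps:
u(f) = 1/(2*f)
L(g) = 12
T = -27 (T = 9 - ((32 + 80) - 40)/2 = 9 - (112 - 40)/2 = 9 - 1/2*72 = 9 - 36 = -27)
u(-12)*(-12 + L(0)) + T = ((1/2)/(-12))*(-12 + 12) - 27 = ((1/2)*(-1/12))*0 - 27 = -1/24*0 - 27 = 0 - 27 = -27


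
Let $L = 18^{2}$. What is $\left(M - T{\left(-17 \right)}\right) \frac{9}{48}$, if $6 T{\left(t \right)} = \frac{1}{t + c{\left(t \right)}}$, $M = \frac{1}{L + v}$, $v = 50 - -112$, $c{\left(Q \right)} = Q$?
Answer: $\frac{115}{88128} \approx 0.0013049$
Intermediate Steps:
$v = 162$ ($v = 50 + 112 = 162$)
$L = 324$
$M = \frac{1}{486}$ ($M = \frac{1}{324 + 162} = \frac{1}{486} \approx 0.0020576$)
$T{\left(t \right)} = \frac{1}{12 t}$ ($T{\left(t \right)} = \frac{1}{6 \left(t + t\right)} = \frac{1}{6 \cdot 2 t} = \frac{\frac{1}{2} \frac{1}{t}}{6} = \frac{1}{12 t}$)
$\left(M - T{\left(-17 \right)}\right) \frac{9}{48} = \left(\frac{1}{486} - \frac{1}{12 \left(-17\right)}\right) \frac{9}{48} = \left(\frac{1}{486} - \frac{1}{12} \left(- \frac{1}{17}\right)\right) 9 \cdot \frac{1}{48} = \left(\frac{1}{486} - - \frac{1}{204}\right) \frac{3}{16} = \left(\frac{1}{486} + \frac{1}{204}\right) \frac{3}{16} = \frac{115}{16524} \cdot \frac{3}{16} = \frac{115}{88128}$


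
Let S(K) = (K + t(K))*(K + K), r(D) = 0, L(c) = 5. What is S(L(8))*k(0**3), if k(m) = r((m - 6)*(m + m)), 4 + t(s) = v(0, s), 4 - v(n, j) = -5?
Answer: 0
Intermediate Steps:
v(n, j) = 9 (v(n, j) = 4 - 1*(-5) = 4 + 5 = 9)
t(s) = 5 (t(s) = -4 + 9 = 5)
S(K) = 2*K*(5 + K) (S(K) = (K + 5)*(K + K) = (5 + K)*(2*K) = 2*K*(5 + K))
k(m) = 0
S(L(8))*k(0**3) = (2*5*(5 + 5))*0 = (2*5*10)*0 = 100*0 = 0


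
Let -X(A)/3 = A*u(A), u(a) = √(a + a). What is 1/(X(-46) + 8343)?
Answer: 927/7928633 - 92*I*√23/23785899 ≈ 0.00011692 - 1.855e-5*I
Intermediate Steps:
u(a) = √2*√a (u(a) = √(2*a) = √2*√a)
X(A) = -3*√2*A^(3/2) (X(A) = -3*A*√2*√A = -3*√2*A^(3/2))
1/(X(-46) + 8343) = 1/(-3*√2*(-46)^(3/2) + 8343) = 1/(-3*√2*(-46*I*√46) + 8343) = 1/(276*I*√23 + 8343) = 1/(8343 + 276*I*√23)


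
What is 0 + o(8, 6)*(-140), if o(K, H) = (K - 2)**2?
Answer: -5040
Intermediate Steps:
o(K, H) = (-2 + K)**2
0 + o(8, 6)*(-140) = 0 + (-2 + 8)**2*(-140) = 0 + 6**2*(-140) = 0 + 36*(-140) = 0 - 5040 = -5040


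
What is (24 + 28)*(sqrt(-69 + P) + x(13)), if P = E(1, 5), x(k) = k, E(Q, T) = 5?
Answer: 676 + 416*I ≈ 676.0 + 416.0*I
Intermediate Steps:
P = 5
(24 + 28)*(sqrt(-69 + P) + x(13)) = (24 + 28)*(sqrt(-69 + 5) + 13) = 52*(sqrt(-64) + 13) = 52*(8*I + 13) = 52*(13 + 8*I) = 676 + 416*I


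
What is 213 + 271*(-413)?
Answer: -111710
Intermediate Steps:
213 + 271*(-413) = 213 - 111923 = -111710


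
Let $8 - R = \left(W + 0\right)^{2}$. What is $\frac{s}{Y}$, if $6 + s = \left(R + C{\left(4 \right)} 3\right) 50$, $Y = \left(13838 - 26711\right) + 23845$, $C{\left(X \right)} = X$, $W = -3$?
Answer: $\frac{136}{2743} \approx 0.049581$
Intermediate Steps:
$R = -1$ ($R = 8 - \left(-3 + 0\right)^{2} = 8 - \left(-3\right)^{2} = 8 - 9 = -1$)
$Y = 10972$ ($Y = -12873 + 23845 = 10972$)
$s = 544$ ($s = -6 + \left(-1 + 4 \cdot 3\right) 50 = -6 + \left(-1 + 12\right) 50 = -6 + 11 \cdot 50 = -6 + 550 = 544$)
$\frac{s}{Y} = \frac{544}{10972} = 544 \cdot \frac{1}{10972} = \frac{136}{2743}$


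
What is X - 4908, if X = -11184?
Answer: -16092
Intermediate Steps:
X - 4908 = -11184 - 4908 = -16092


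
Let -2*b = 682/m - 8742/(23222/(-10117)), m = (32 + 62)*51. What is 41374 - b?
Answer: 70853211119/1637151 ≈ 43278.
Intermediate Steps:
m = 4794 (m = 94*51 = 4794)
b = -3117725645/1637151 (b = -(682/4794 - 8742/(23222/(-10117)))/2 = -(682*(1/4794) - 8742/(23222*(-1/10117)))/2 = -(341/2397 - 8742/(-23222/10117))/2 = -(341/2397 - 8742*(-10117/23222))/2 = -(341/2397 + 44221407/11611)/2 = -½*6235451290/1637151 = -3117725645/1637151 ≈ -1904.4)
41374 - b = 41374 - 1*(-3117725645/1637151) = 41374 + 3117725645/1637151 = 70853211119/1637151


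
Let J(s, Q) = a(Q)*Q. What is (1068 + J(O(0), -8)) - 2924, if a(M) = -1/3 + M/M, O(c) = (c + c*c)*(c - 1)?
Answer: -5584/3 ≈ -1861.3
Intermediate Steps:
O(c) = (-1 + c)*(c + c**2) (O(c) = (c + c**2)*(-1 + c) = (-1 + c)*(c + c**2))
a(M) = 2/3 (a(M) = -1*1/3 + 1 = -1/3 + 1 = 2/3)
J(s, Q) = 2*Q/3
(1068 + J(O(0), -8)) - 2924 = (1068 + (2/3)*(-8)) - 2924 = (1068 - 16/3) - 2924 = 3188/3 - 2924 = -5584/3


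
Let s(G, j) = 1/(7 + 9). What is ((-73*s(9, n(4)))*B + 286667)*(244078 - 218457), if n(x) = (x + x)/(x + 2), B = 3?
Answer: 117509512313/16 ≈ 7.3443e+9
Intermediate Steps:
n(x) = 2*x/(2 + x) (n(x) = (2*x)/(2 + x) = 2*x/(2 + x))
s(G, j) = 1/16
((-73*s(9, n(4)))*B + 286667)*(244078 - 218457) = (-73*1/16*3 + 286667)*(244078 - 218457) = (-73/16*3 + 286667)*25621 = (-219/16 + 286667)*25621 = (4586453/16)*25621 = 117509512313/16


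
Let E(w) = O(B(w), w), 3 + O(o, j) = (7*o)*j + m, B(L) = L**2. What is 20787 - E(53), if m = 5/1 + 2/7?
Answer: -7149480/7 ≈ -1.0214e+6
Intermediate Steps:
m = 37/7 (m = 5*1 + 2*(1/7) = 5 + 2/7 = 37/7 ≈ 5.2857)
O(o, j) = 16/7 + 7*j*o (O(o, j) = -3 + ((7*o)*j + 37/7) = -3 + (7*j*o + 37/7) = -3 + (37/7 + 7*j*o) = 16/7 + 7*j*o)
E(w) = 16/7 + 7*w**3 (E(w) = 16/7 + 7*w*w**2 = 16/7 + 7*w**3)
20787 - E(53) = 20787 - (16/7 + 7*53**3) = 20787 - (16/7 + 7*148877) = 20787 - (16/7 + 1042139) = 20787 - 1*7294989/7 = 20787 - 7294989/7 = -7149480/7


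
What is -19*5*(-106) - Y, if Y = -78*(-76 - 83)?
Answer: -2332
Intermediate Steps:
Y = 12402 (Y = -78*(-159) = 12402)
-19*5*(-106) - Y = -19*5*(-106) - 1*12402 = -95*(-106) - 12402 = 10070 - 12402 = -2332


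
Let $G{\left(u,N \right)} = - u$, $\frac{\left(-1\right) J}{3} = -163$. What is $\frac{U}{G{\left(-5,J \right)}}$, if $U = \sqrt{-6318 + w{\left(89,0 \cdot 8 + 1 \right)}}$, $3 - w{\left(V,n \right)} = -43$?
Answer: $\frac{56 i \sqrt{2}}{5} \approx 15.839 i$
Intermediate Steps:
$J = 489$ ($J = \left(-3\right) \left(-163\right) = 489$)
$w{\left(V,n \right)} = 46$ ($w{\left(V,n \right)} = 3 - -43 = 3 + 43 = 46$)
$U = 56 i \sqrt{2}$ ($U = \sqrt{-6318 + 46} = \sqrt{-6272} = 56 i \sqrt{2} \approx 79.196 i$)
$\frac{U}{G{\left(-5,J \right)}} = \frac{56 i \sqrt{2}}{\left(-1\right) \left(-5\right)} = \frac{56 i \sqrt{2}}{5}$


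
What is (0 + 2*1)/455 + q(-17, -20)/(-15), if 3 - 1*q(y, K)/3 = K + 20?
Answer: -271/455 ≈ -0.59560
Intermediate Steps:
q(y, K) = -51 - 3*K (q(y, K) = 9 - 3*(K + 20) = 9 - 3*(20 + K) = 9 + (-60 - 3*K) = -51 - 3*K)
(0 + 2*1)/455 + q(-17, -20)/(-15) = (0 + 2*1)/455 + (-51 - 3*(-20))/(-15) = (0 + 2)*(1/455) + (-51 + 60)*(-1/15) = 2*(1/455) + 9*(-1/15) = 2/455 - 3/5 = -271/455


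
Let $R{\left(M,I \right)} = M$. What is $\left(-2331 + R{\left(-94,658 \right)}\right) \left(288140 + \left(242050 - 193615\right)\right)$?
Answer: $-816194375$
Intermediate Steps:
$\left(-2331 + R{\left(-94,658 \right)}\right) \left(288140 + \left(242050 - 193615\right)\right) = \left(-2331 - 94\right) \left(288140 + \left(242050 - 193615\right)\right) = - 2425 \left(288140 + \left(242050 - 193615\right)\right) = - 2425 \left(288140 + 48435\right) = \left(-2425\right) 336575 = -816194375$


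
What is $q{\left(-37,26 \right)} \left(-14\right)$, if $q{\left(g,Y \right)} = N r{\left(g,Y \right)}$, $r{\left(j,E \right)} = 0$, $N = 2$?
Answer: $0$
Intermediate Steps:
$q{\left(g,Y \right)} = 0$ ($q{\left(g,Y \right)} = 2 \cdot 0 = 0$)
$q{\left(-37,26 \right)} \left(-14\right) = 0 \left(-14\right) = 0$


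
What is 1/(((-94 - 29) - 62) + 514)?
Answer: 1/329 ≈ 0.0030395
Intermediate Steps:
1/(((-94 - 29) - 62) + 514) = 1/((-123 - 62) + 514) = 1/(-185 + 514) = 1/329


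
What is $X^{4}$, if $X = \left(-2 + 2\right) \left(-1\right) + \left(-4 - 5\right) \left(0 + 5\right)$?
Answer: $4100625$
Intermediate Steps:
$X = -45$ ($X = 0 \left(-1\right) - 45 = 0 - 45 = -45$)
$X^{4} = \left(-45\right)^{4} = 4100625$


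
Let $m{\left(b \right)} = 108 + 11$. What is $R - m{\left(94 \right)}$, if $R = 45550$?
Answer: $45431$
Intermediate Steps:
$m{\left(b \right)} = 119$
$R - m{\left(94 \right)} = 45550 - 119 = 45431$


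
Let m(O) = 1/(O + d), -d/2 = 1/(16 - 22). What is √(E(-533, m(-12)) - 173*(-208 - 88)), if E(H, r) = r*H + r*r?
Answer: √62785774/35 ≈ 226.39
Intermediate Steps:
d = ⅓ (d = -2/(16 - 22) = -2/(-6) = -2*(-⅙) = ⅓ ≈ 0.33333)
m(O) = 1/(⅓ + O) (m(O) = 1/(O + ⅓) = 1/(⅓ + O))
E(H, r) = r² + H*r (E(H, r) = H*r + r² = r² + H*r)
√(E(-533, m(-12)) - 173*(-208 - 88)) = √((3/(1 + 3*(-12)))*(-533 + 3/(1 + 3*(-12))) - 173*(-208 - 88)) = √((3/(1 - 36))*(-533 + 3/(1 - 36)) - 173*(-296)) = √((3/(-35))*(-533 + 3/(-35)) + 51208) = √((3*(-1/35))*(-533 + 3*(-1/35)) + 51208) = √(-3*(-533 - 3/35)/35 + 51208) = √(-3/35*(-18658/35) + 51208) = √(55974/1225 + 51208) = √(62785774/1225) = √62785774/35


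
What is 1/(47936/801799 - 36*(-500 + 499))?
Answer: 801799/28912700 ≈ 0.027732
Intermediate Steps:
1/(47936/801799 - 36*(-500 + 499)) = 1/(47936*(1/801799) - 36*(-1)) = 1/(47936/801799 + 36) = 1/(28912700/801799) = 801799/28912700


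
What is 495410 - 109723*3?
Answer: 166241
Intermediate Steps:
495410 - 109723*3 = 495410 - 329169 = 166241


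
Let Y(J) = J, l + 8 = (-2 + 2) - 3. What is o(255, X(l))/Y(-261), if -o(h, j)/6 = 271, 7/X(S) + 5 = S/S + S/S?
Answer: 542/87 ≈ 6.2299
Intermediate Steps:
l = -11 (l = -8 + ((-2 + 2) - 3) = -8 + (0 - 3) = -8 - 3 = -11)
X(S) = -7/3 (X(S) = 7/(-5 + (S/S + S/S)) = 7/(-5 + (1 + 1)) = 7/(-5 + 2) = 7/(-3) = 7*(-⅓) = -7/3)
o(h, j) = -1626 (o(h, j) = -6*271 = -1626)
o(255, X(l))/Y(-261) = -1626/(-261) = -1626*(-1/261) = 542/87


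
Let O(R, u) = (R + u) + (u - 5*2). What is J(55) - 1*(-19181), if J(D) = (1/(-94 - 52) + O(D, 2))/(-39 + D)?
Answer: 44813969/2336 ≈ 19184.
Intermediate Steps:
O(R, u) = -10 + R + 2*u (O(R, u) = (R + u) + (u - 10) = (R + u) + (-10 + u) = -10 + R + 2*u)
J(D) = (-877/146 + D)/(-39 + D) (J(D) = (1/(-94 - 52) + (-10 + D + 2*2))/(-39 + D) = (1/(-146) + (-10 + D + 4))/(-39 + D) = (-1/146 + (-6 + D))/(-39 + D) = (-877/146 + D)/(-39 + D))
J(55) - 1*(-19181) = (-877/146 + 55)/(-39 + 55) - 1*(-19181) = (7153/146)/16 + 19181 = (1/16)*(7153/146) + 19181 = 7153/2336 + 19181 = 44813969/2336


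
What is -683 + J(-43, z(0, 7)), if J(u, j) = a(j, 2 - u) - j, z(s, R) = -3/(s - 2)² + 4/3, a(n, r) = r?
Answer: -7663/12 ≈ -638.58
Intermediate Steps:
z(s, R) = 4/3 - 3/(-2 + s)² (z(s, R) = -3/(-2 + s)² + 4*(⅓) = -3/(-2 + s)² + 4/3 = 4/3 - 3/(-2 + s)²)
J(u, j) = 2 - j - u (J(u, j) = (2 - u) - j = 2 - j - u)
-683 + J(-43, z(0, 7)) = -683 + (2 - (4/3 - 3/(-2 + 0)²) - 1*(-43)) = -683 + (2 - (4/3 - 3/(-2)²) + 43) = -683 + (2 - (4/3 - 3*¼) + 43) = -683 + (2 - (4/3 - ¾) + 43) = -683 + (2 - 1*7/12 + 43) = -683 + (2 - 7/12 + 43) = -683 + 533/12 = -7663/12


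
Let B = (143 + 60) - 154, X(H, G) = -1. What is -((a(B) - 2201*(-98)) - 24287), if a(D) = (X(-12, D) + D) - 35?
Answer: -191424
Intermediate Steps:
B = 49 (B = 203 - 154 = 49)
a(D) = -36 + D (a(D) = (-1 + D) - 35 = -36 + D)
-((a(B) - 2201*(-98)) - 24287) = -(((-36 + 49) - 2201*(-98)) - 24287) = -((13 + 215698) - 24287) = -(215711 - 24287) = -1*191424 = -191424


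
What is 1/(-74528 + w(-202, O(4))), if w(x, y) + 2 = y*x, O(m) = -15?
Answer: -1/71500 ≈ -1.3986e-5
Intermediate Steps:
w(x, y) = -2 + x*y (w(x, y) = -2 + y*x = -2 + x*y)
1/(-74528 + w(-202, O(4))) = 1/(-74528 + (-2 - 202*(-15))) = 1/(-74528 + (-2 + 3030)) = 1/(-74528 + 3028) = 1/(-71500) = -1/71500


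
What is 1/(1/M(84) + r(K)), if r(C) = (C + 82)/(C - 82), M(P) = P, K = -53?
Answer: -3780/767 ≈ -4.9283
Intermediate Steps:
r(C) = (82 + C)/(-82 + C)
1/(1/M(84) + r(K)) = 1/(1/84 + (82 - 53)/(-82 - 53)) = 1/(1/84 + 29/(-135)) = 1/(1/84 - 1/135*29) = 1/(1/84 - 29/135) = 1/(-767/3780) = -3780/767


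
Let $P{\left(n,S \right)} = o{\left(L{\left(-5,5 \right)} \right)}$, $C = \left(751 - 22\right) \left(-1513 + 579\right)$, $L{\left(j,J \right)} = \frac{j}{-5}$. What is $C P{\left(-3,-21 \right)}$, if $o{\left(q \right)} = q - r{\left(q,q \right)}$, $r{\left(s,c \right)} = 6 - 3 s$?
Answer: $1361772$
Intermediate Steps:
$L{\left(j,J \right)} = - \frac{j}{5}$ ($L{\left(j,J \right)} = j \left(- \frac{1}{5}\right) = - \frac{j}{5}$)
$o{\left(q \right)} = -6 + 4 q$ ($o{\left(q \right)} = q - \left(6 - 3 q\right) = q + \left(-6 + 3 q\right) = -6 + 4 q$)
$C = -680886$ ($C = 729 \left(-934\right) = -680886$)
$P{\left(n,S \right)} = -2$ ($P{\left(n,S \right)} = -6 + 4 \left(\left(- \frac{1}{5}\right) \left(-5\right)\right) = -6 + 4 \cdot 1 = -6 + 4 = -2$)
$C P{\left(-3,-21 \right)} = \left(-680886\right) \left(-2\right) = 1361772$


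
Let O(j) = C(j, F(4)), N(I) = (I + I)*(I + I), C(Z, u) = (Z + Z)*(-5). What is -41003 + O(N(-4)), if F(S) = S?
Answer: -41643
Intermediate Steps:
C(Z, u) = -10*Z (C(Z, u) = (2*Z)*(-5) = -10*Z)
N(I) = 4*I**2 (N(I) = (2*I)*(2*I) = 4*I**2)
O(j) = -10*j
-41003 + O(N(-4)) = -41003 - 40*(-4)**2 = -41003 - 40*16 = -41003 - 10*64 = -41003 - 640 = -41643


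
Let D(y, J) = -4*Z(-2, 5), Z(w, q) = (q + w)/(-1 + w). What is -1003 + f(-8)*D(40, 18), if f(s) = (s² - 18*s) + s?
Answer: -203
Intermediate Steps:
f(s) = s² - 17*s
Z(w, q) = (q + w)/(-1 + w)
D(y, J) = 4 (D(y, J) = -4*(5 - 2)/(-1 - 2) = -4*3/(-3) = -(-4)*3/3 = -4*(-1) = 4)
-1003 + f(-8)*D(40, 18) = -1003 - 8*(-17 - 8)*4 = -1003 - 8*(-25)*4 = -1003 + 200*4 = -1003 + 800 = -203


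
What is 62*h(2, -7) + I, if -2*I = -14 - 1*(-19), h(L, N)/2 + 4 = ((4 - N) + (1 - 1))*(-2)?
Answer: -6453/2 ≈ -3226.5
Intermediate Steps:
h(L, N) = -24 + 4*N (h(L, N) = -8 + 2*(((4 - N) + (1 - 1))*(-2)) = -8 + 2*(((4 - N) + 0)*(-2)) = -8 + 2*((4 - N)*(-2)) = -8 + 2*(-8 + 2*N) = -8 + (-16 + 4*N) = -24 + 4*N)
I = -5/2 (I = -(-14 - 1*(-19))/2 = -(-14 + 19)/2 = -½*5 = -5/2 ≈ -2.5000)
62*h(2, -7) + I = 62*(-24 + 4*(-7)) - 5/2 = 62*(-24 - 28) - 5/2 = 62*(-52) - 5/2 = -3224 - 5/2 = -6453/2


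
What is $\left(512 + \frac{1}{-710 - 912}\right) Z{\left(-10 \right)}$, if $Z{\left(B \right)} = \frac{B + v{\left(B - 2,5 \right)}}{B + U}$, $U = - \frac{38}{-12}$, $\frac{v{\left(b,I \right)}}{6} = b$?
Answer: $\frac{4982778}{811} \approx 6144.0$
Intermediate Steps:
$v{\left(b,I \right)} = 6 b$
$U = \frac{19}{6}$ ($U = \left(-38\right) \left(- \frac{1}{12}\right) = \frac{19}{6} \approx 3.1667$)
$Z{\left(B \right)} = \frac{-12 + 7 B}{\frac{19}{6} + B}$ ($Z{\left(B \right)} = \frac{B + 6 \left(B - 2\right)}{B + \frac{19}{6}} = \frac{B + 6 \left(-2 + B\right)}{\frac{19}{6} + B} = \frac{B + \left(-12 + 6 B\right)}{\frac{19}{6} + B} = \frac{-12 + 7 B}{\frac{19}{6} + B}$)
$\left(512 + \frac{1}{-710 - 912}\right) Z{\left(-10 \right)} = \left(512 + \frac{1}{-710 - 912}\right) \frac{6 \left(-12 + 7 \left(-10\right)\right)}{19 + 6 \left(-10\right)} = \left(512 + \frac{1}{-1622}\right) \frac{6 \left(-12 - 70\right)}{19 - 60} = \left(512 - \frac{1}{1622}\right) 6 \frac{1}{-41} \left(-82\right) = \frac{830463 \cdot 6 \left(- \frac{1}{41}\right) \left(-82\right)}{1622} = \frac{830463}{1622} \cdot 12 = \frac{4982778}{811}$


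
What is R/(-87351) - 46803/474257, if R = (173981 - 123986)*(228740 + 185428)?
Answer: -297579564749181/1255358279 ≈ -2.3705e+5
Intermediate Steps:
R = 20706329160 (R = 49995*414168 = 20706329160)
R/(-87351) - 46803/474257 = 20706329160/(-87351) - 46803/474257 = 20706329160*(-1/87351) - 46803*1/474257 = -627464520/2647 - 46803/474257 = -297579564749181/1255358279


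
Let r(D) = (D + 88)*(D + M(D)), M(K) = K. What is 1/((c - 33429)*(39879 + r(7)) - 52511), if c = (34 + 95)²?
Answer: -1/691869203 ≈ -1.4454e-9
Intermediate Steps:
c = 16641 (c = 129² = 16641)
r(D) = 2*D*(88 + D) (r(D) = (D + 88)*(D + D) = (88 + D)*(2*D) = 2*D*(88 + D))
1/((c - 33429)*(39879 + r(7)) - 52511) = 1/((16641 - 33429)*(39879 + 2*7*(88 + 7)) - 52511) = 1/(-16788*(39879 + 2*7*95) - 52511) = 1/(-16788*(39879 + 1330) - 52511) = 1/(-16788*41209 - 52511) = 1/(-691816692 - 52511) = 1/(-691869203) = -1/691869203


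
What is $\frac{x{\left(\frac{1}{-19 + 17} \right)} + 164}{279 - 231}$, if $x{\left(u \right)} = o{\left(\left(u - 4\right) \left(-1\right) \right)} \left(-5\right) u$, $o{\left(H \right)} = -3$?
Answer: $\frac{313}{96} \approx 3.2604$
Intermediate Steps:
$x{\left(u \right)} = 15 u$ ($x{\left(u \right)} = \left(-3\right) \left(-5\right) u = 15 u$)
$\frac{x{\left(\frac{1}{-19 + 17} \right)} + 164}{279 - 231} = \frac{\frac{15}{-19 + 17} + 164}{279 - 231} = \frac{\frac{15}{-2} + 164}{48} = \left(15 \left(- \frac{1}{2}\right) + 164\right) \frac{1}{48} = \left(- \frac{15}{2} + 164\right) \frac{1}{48} = \frac{313}{2} \cdot \frac{1}{48} = \frac{313}{96}$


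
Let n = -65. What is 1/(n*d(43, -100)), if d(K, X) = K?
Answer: -1/2795 ≈ -0.00035778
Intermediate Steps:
1/(n*d(43, -100)) = 1/(-65*43) = 1/(-2795) = -1/2795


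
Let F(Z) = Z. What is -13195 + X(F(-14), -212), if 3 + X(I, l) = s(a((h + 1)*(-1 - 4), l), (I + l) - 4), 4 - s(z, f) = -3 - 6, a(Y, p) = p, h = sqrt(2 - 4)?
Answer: -13185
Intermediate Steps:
h = I*sqrt(2) (h = sqrt(-2) = I*sqrt(2) ≈ 1.4142*I)
s(z, f) = 13 (s(z, f) = 4 - (-3 - 6) = 4 - 1*(-9) = 4 + 9 = 13)
X(I, l) = 10 (X(I, l) = -3 + 13 = 10)
-13195 + X(F(-14), -212) = -13195 + 10 = -13185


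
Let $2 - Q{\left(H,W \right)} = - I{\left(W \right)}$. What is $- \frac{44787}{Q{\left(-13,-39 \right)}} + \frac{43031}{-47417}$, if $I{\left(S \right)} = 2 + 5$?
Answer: $- \frac{708017486}{142251} \approx -4977.2$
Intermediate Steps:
$I{\left(S \right)} = 7$
$Q{\left(H,W \right)} = 9$ ($Q{\left(H,W \right)} = 2 - \left(-1\right) 7 = 2 - -7 = 2 + 7 = 9$)
$- \frac{44787}{Q{\left(-13,-39 \right)}} + \frac{43031}{-47417} = - \frac{44787}{9} + \frac{43031}{-47417} = \left(-44787\right) \frac{1}{9} + 43031 \left(- \frac{1}{47417}\right) = - \frac{14929}{3} - \frac{43031}{47417} = - \frac{708017486}{142251}$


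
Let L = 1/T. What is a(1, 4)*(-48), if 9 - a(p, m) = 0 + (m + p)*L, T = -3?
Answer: -512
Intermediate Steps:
L = -⅓ (L = 1/(-3) = 1*(-⅓) = -⅓ ≈ -0.33333)
a(p, m) = 9 + m/3 + p/3 (a(p, m) = 9 - (0 + (m + p)*(-⅓)) = 9 - (0 + (-m/3 - p/3)) = 9 - (-m/3 - p/3) = 9 + (m/3 + p/3) = 9 + m/3 + p/3)
a(1, 4)*(-48) = (9 + (⅓)*4 + (⅓)*1)*(-48) = (9 + 4/3 + ⅓)*(-48) = (32/3)*(-48) = -512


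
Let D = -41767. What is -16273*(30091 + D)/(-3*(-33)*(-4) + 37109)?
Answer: 190003548/36713 ≈ 5175.4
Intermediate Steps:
-16273*(30091 + D)/(-3*(-33)*(-4) + 37109) = -16273*(30091 - 41767)/(-3*(-33)*(-4) + 37109) = -16273*(-11676/(99*(-4) + 37109)) = -16273*(-11676/(-396 + 37109)) = -16273/(36713*(-1/11676)) = -16273/(-36713/11676) = -16273*(-11676/36713) = 190003548/36713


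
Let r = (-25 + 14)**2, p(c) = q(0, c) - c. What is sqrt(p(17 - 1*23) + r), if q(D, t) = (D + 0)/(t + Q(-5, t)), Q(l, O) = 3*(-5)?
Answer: sqrt(127) ≈ 11.269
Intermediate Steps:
Q(l, O) = -15
q(D, t) = D/(-15 + t) (q(D, t) = (D + 0)/(t - 15) = D/(-15 + t))
p(c) = -c (p(c) = 0/(-15 + c) - c = 0 - c = -c)
r = 121 (r = (-11)**2 = 121)
sqrt(p(17 - 1*23) + r) = sqrt(-(17 - 1*23) + 121) = sqrt(-(17 - 23) + 121) = sqrt(-1*(-6) + 121) = sqrt(6 + 121) = sqrt(127)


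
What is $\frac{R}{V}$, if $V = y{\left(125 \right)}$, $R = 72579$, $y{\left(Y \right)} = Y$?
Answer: $\frac{72579}{125} \approx 580.63$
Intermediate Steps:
$V = 125$
$\frac{R}{V} = \frac{72579}{125}$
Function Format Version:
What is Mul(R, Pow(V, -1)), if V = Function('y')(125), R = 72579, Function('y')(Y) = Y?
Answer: Rational(72579, 125) ≈ 580.63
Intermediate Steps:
V = 125
Mul(R, Pow(V, -1)) = Mul(72579, Pow(125, -1)) = Mul(72579, Rational(1, 125)) = Rational(72579, 125)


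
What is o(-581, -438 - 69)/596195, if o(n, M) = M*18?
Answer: -9126/596195 ≈ -0.015307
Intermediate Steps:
o(n, M) = 18*M
o(-581, -438 - 69)/596195 = (18*(-438 - 69))/596195 = (18*(-507))*(1/596195) = -9126*1/596195 = -9126/596195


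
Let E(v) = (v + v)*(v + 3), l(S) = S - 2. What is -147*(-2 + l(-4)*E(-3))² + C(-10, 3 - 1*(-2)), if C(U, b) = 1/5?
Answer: -2939/5 ≈ -587.80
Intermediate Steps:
l(S) = -2 + S
E(v) = 2*v*(3 + v) (E(v) = (2*v)*(3 + v) = 2*v*(3 + v))
C(U, b) = ⅕
-147*(-2 + l(-4)*E(-3))² + C(-10, 3 - 1*(-2)) = -147*(-2 + (-2 - 4)*(2*(-3)*(3 - 3)))² + ⅕ = -147*(-2 - 12*(-3)*0)² + ⅕ = -147*(-2 - 6*0)² + ⅕ = -147*(-2 + 0)² + ⅕ = -147*(-2)² + ⅕ = -147*4 + ⅕ = -588 + ⅕ = -2939/5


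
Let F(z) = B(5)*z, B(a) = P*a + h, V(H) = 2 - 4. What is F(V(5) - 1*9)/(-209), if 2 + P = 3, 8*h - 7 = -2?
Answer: 45/152 ≈ 0.29605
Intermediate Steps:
h = 5/8 (h = 7/8 + (⅛)*(-2) = 7/8 - ¼ = 5/8 ≈ 0.62500)
P = 1 (P = -2 + 3 = 1)
V(H) = -2
B(a) = 5/8 + a (B(a) = 1*a + 5/8 = a + 5/8 = 5/8 + a)
F(z) = 45*z/8 (F(z) = (5/8 + 5)*z = 45*z/8)
F(V(5) - 1*9)/(-209) = (45*(-2 - 1*9)/8)/(-209) = (45*(-2 - 9)/8)*(-1/209) = ((45/8)*(-11))*(-1/209) = -495/8*(-1/209) = 45/152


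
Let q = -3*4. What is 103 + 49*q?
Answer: -485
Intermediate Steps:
q = -12
103 + 49*q = 103 + 49*(-12) = 103 - 588 = -485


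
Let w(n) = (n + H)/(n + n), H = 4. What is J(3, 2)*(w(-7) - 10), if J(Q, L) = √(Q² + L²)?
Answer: -137*√13/14 ≈ -35.283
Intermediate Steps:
w(n) = (4 + n)/(2*n) (w(n) = (n + 4)/(n + n) = (4 + n)/((2*n)) = (4 + n)*(1/(2*n)) = (4 + n)/(2*n))
J(Q, L) = √(L² + Q²)
J(3, 2)*(w(-7) - 10) = √(2² + 3²)*((½)*(4 - 7)/(-7) - 10) = √(4 + 9)*((½)*(-⅐)*(-3) - 10) = √13*(3/14 - 10) = √13*(-137/14) = -137*√13/14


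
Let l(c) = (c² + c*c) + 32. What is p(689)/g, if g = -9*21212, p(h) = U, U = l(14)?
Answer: -106/47727 ≈ -0.0022210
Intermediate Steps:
l(c) = 32 + 2*c² (l(c) = (c² + c²) + 32 = 2*c² + 32 = 32 + 2*c²)
U = 424 (U = 32 + 2*14² = 32 + 2*196 = 32 + 392 = 424)
p(h) = 424
g = -190908
p(689)/g = 424/(-190908) = 424*(-1/190908) = -106/47727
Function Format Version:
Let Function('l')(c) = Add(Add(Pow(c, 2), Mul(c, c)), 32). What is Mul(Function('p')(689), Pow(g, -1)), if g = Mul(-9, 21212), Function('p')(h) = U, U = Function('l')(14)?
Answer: Rational(-106, 47727) ≈ -0.0022210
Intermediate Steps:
Function('l')(c) = Add(32, Mul(2, Pow(c, 2))) (Function('l')(c) = Add(Add(Pow(c, 2), Pow(c, 2)), 32) = Add(Mul(2, Pow(c, 2)), 32) = Add(32, Mul(2, Pow(c, 2))))
U = 424 (U = Add(32, Mul(2, Pow(14, 2))) = Add(32, Mul(2, 196)) = Add(32, 392) = 424)
Function('p')(h) = 424
g = -190908
Mul(Function('p')(689), Pow(g, -1)) = Mul(424, Pow(-190908, -1)) = Mul(424, Rational(-1, 190908)) = Rational(-106, 47727)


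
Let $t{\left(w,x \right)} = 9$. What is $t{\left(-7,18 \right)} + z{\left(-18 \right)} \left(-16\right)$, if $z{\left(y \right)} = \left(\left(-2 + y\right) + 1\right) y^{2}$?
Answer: $98505$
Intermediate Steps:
$z{\left(y \right)} = y^{2} \left(-1 + y\right)$ ($z{\left(y \right)} = \left(-1 + y\right) y^{2} = y^{2} \left(-1 + y\right)$)
$t{\left(-7,18 \right)} + z{\left(-18 \right)} \left(-16\right) = 9 + \left(-18\right)^{2} \left(-1 - 18\right) \left(-16\right) = 9 + 324 \left(-19\right) \left(-16\right) = 9 - -98496 = 9 + 98496 = 98505$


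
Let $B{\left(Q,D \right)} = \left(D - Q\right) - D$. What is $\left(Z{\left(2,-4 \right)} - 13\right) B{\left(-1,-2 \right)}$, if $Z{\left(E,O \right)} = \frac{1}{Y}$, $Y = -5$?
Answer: $- \frac{66}{5} \approx -13.2$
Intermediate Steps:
$Z{\left(E,O \right)} = - \frac{1}{5}$ ($Z{\left(E,O \right)} = \frac{1}{-5} = - \frac{1}{5}$)
$B{\left(Q,D \right)} = - Q$
$\left(Z{\left(2,-4 \right)} - 13\right) B{\left(-1,-2 \right)} = \left(- \frac{1}{5} - 13\right) \left(\left(-1\right) \left(-1\right)\right) = \left(- \frac{66}{5}\right) 1 = - \frac{66}{5}$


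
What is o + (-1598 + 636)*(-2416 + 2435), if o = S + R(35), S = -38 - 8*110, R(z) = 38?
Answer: -19158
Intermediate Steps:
S = -918 (S = -38 - 880 = -918)
o = -880 (o = -918 + 38 = -880)
o + (-1598 + 636)*(-2416 + 2435) = -880 + (-1598 + 636)*(-2416 + 2435) = -880 - 962*19 = -880 - 18278 = -19158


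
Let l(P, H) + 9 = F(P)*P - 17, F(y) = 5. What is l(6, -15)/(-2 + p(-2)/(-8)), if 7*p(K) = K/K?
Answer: -224/113 ≈ -1.9823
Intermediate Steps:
p(K) = ⅐ (p(K) = (K/K)/7 = (⅐)*1 = ⅐)
l(P, H) = -26 + 5*P (l(P, H) = -9 + (5*P - 17) = -9 + (-17 + 5*P) = -26 + 5*P)
l(6, -15)/(-2 + p(-2)/(-8)) = (-26 + 5*6)/(-2 + (⅐)/(-8)) = (-26 + 30)/(-2 + (⅐)*(-⅛)) = 4/(-2 - 1/56) = 4/(-113/56) = 4*(-56/113) = -224/113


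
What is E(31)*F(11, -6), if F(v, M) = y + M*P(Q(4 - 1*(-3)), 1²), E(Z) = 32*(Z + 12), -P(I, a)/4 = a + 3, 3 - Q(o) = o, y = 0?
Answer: 132096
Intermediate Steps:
Q(o) = 3 - o
P(I, a) = -12 - 4*a (P(I, a) = -4*(a + 3) = -4*(3 + a) = -12 - 4*a)
E(Z) = 384 + 32*Z (E(Z) = 32*(12 + Z) = 384 + 32*Z)
F(v, M) = -16*M (F(v, M) = 0 + M*(-12 - 4*1²) = 0 + M*(-12 - 4*1) = 0 + M*(-12 - 4) = 0 + M*(-16) = 0 - 16*M = -16*M)
E(31)*F(11, -6) = (384 + 32*31)*(-16*(-6)) = (384 + 992)*96 = 1376*96 = 132096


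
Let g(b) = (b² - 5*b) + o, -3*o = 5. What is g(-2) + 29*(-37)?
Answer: -3182/3 ≈ -1060.7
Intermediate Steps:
o = -5/3 (o = -⅓*5 = -5/3 ≈ -1.6667)
g(b) = -5/3 + b² - 5*b (g(b) = (b² - 5*b) - 5/3 = -5/3 + b² - 5*b)
g(-2) + 29*(-37) = (-5/3 + (-2)² - 5*(-2)) + 29*(-37) = (-5/3 + 4 + 10) - 1073 = 37/3 - 1073 = -3182/3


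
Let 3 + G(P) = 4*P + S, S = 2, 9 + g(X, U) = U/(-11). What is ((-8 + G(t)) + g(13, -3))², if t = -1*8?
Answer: 299209/121 ≈ 2472.8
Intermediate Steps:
g(X, U) = -9 - U/11 (g(X, U) = -9 + U/(-11) = -9 + U*(-1/11) = -9 - U/11)
t = -8
G(P) = -1 + 4*P (G(P) = -3 + (4*P + 2) = -3 + (2 + 4*P) = -1 + 4*P)
((-8 + G(t)) + g(13, -3))² = ((-8 + (-1 + 4*(-8))) + (-9 - 1/11*(-3)))² = ((-8 + (-1 - 32)) + (-9 + 3/11))² = ((-8 - 33) - 96/11)² = (-41 - 96/11)² = (-547/11)² = 299209/121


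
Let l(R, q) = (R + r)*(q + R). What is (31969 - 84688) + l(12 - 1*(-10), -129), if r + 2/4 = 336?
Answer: -181943/2 ≈ -90972.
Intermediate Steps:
r = 671/2 (r = -1/2 + 336 = 671/2 ≈ 335.50)
l(R, q) = (671/2 + R)*(R + q) (l(R, q) = (R + 671/2)*(q + R) = (671/2 + R)*(R + q))
(31969 - 84688) + l(12 - 1*(-10), -129) = (31969 - 84688) + ((12 - 1*(-10))**2 + 671*(12 - 1*(-10))/2 + (671/2)*(-129) + (12 - 1*(-10))*(-129)) = -52719 + ((12 + 10)**2 + 671*(12 + 10)/2 - 86559/2 + (12 + 10)*(-129)) = -52719 + (22**2 + (671/2)*22 - 86559/2 + 22*(-129)) = -52719 + (484 + 7381 - 86559/2 - 2838) = -52719 - 76505/2 = -181943/2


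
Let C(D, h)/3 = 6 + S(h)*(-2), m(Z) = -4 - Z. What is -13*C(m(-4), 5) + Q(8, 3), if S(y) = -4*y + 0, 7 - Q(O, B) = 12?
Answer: -1799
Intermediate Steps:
Q(O, B) = -5 (Q(O, B) = 7 - 1*12 = 7 - 12 = -5)
S(y) = -4*y
C(D, h) = 18 + 24*h (C(D, h) = 3*(6 - 4*h*(-2)) = 3*(6 + 8*h) = 18 + 24*h)
-13*C(m(-4), 5) + Q(8, 3) = -13*(18 + 24*5) - 5 = -13*(18 + 120) - 5 = -13*138 - 5 = -1794 - 5 = -1799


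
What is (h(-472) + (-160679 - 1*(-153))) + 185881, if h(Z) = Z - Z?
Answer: 25355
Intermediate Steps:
h(Z) = 0
(h(-472) + (-160679 - 1*(-153))) + 185881 = (0 + (-160679 - 1*(-153))) + 185881 = (0 + (-160679 + 153)) + 185881 = (0 - 160526) + 185881 = -160526 + 185881 = 25355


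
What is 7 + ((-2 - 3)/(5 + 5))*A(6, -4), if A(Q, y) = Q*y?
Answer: 19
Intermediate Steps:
7 + ((-2 - 3)/(5 + 5))*A(6, -4) = 7 + ((-2 - 3)/(5 + 5))*(6*(-4)) = 7 - 5/10*(-24) = 7 - 5*⅒*(-24) = 7 - ½*(-24) = 7 + 12 = 19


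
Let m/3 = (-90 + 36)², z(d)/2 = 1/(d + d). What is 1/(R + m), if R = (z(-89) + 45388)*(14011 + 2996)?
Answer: 89/68701082289 ≈ 1.2955e-9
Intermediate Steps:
z(d) = 1/d (z(d) = 2/(d + d) = 2/((2*d)) = 2*(1/(2*d)) = 1/d)
m = 8748 (m = 3*(-90 + 36)² = 3*(-54)² = 3*2916 = 8748)
R = 68700303717/89 (R = (1/(-89) + 45388)*(14011 + 2996) = (-1/89 + 45388)*17007 = (4039531/89)*17007 = 68700303717/89 ≈ 7.7191e+8)
1/(R + m) = 1/(68700303717/89 + 8748) = 1/(68701082289/89) = 89/68701082289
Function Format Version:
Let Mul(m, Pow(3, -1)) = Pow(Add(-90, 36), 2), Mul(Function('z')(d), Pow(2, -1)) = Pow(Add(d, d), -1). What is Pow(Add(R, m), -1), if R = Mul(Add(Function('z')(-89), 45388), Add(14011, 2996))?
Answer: Rational(89, 68701082289) ≈ 1.2955e-9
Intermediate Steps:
Function('z')(d) = Pow(d, -1) (Function('z')(d) = Mul(2, Pow(Add(d, d), -1)) = Mul(2, Pow(Mul(2, d), -1)) = Mul(2, Mul(Rational(1, 2), Pow(d, -1))) = Pow(d, -1))
m = 8748 (m = Mul(3, Pow(Add(-90, 36), 2)) = Mul(3, Pow(-54, 2)) = Mul(3, 2916) = 8748)
R = Rational(68700303717, 89) (R = Mul(Add(Pow(-89, -1), 45388), Add(14011, 2996)) = Mul(Add(Rational(-1, 89), 45388), 17007) = Mul(Rational(4039531, 89), 17007) = Rational(68700303717, 89) ≈ 7.7191e+8)
Pow(Add(R, m), -1) = Pow(Add(Rational(68700303717, 89), 8748), -1) = Pow(Rational(68701082289, 89), -1) = Rational(89, 68701082289)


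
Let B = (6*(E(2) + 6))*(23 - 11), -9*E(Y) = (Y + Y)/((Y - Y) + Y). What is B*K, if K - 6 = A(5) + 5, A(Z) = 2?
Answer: 5408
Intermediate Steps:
E(Y) = -2/9 (E(Y) = -(Y + Y)/(9*((Y - Y) + Y)) = -2*Y/(9*(0 + Y)) = -2*Y/(9*Y) = -1/9*2 = -2/9)
B = 416 (B = (6*(-2/9 + 6))*(23 - 11) = (6*(52/9))*12 = (104/3)*12 = 416)
K = 13 (K = 6 + (2 + 5) = 6 + 7 = 13)
B*K = 416*13 = 5408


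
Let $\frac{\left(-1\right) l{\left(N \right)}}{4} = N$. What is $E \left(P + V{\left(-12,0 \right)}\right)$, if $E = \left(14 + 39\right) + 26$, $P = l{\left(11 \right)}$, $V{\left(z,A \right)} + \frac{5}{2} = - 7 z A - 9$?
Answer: $- \frac{8769}{2} \approx -4384.5$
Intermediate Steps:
$V{\left(z,A \right)} = - \frac{23}{2} - 7 A z$ ($V{\left(z,A \right)} = - \frac{5}{2} + \left(- 7 z A - 9\right) = - \frac{5}{2} - \left(9 + 7 A z\right) = - \frac{23}{2} - 7 A z$)
$l{\left(N \right)} = - 4 N$
$P = -44$ ($P = \left(-4\right) 11 = -44$)
$E = 79$ ($E = 53 + 26 = 79$)
$E \left(P + V{\left(-12,0 \right)}\right) = 79 \left(-44 - \left(\frac{23}{2} + 0 \left(-12\right)\right)\right) = 79 \left(-44 + \left(- \frac{23}{2} + 0\right)\right) = 79 \left(-44 - \frac{23}{2}\right) = 79 \left(- \frac{111}{2}\right) = - \frac{8769}{2}$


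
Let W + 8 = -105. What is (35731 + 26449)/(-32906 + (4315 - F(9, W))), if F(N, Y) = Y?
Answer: -31090/14239 ≈ -2.1834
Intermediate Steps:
W = -113 (W = -8 - 105 = -113)
(35731 + 26449)/(-32906 + (4315 - F(9, W))) = (35731 + 26449)/(-32906 + (4315 - 1*(-113))) = 62180/(-32906 + (4315 + 113)) = 62180/(-32906 + 4428) = 62180/(-28478) = 62180*(-1/28478) = -31090/14239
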